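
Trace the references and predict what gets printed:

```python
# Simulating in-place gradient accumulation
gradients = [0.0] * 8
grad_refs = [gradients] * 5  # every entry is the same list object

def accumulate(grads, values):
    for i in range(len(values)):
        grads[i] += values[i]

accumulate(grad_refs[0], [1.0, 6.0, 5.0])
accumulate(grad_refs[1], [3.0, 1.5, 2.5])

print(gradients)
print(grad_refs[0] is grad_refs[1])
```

Key concept: gradient accumulation aliasing.
Step by step:
`gradients = [0.0] * 8` → gradients = [0.0, 0.0, 0.0, 0.0, 0.0, 0.0, 0.0, 0.0]
`grad_refs = [gradients] * 5` → grad_refs = [[0.0, 0.0, 0.0, 0.0, 0.0, 0.0, 0.0, 0.0], [0.0, 0.0, 0.0, 0.0, 0.0, 0.0, 0.0, 0.0], [0.0, 0.0, 0.0, 0.0, 0.0, 0.0, 0.0, 0.0], [0.0, 0.0, 0.0, 0.0, 0.0, 0.0, 0.0, 0.0], [0.0, 0.0, 0.0, 0.0, 0.0, 0.0, 0.0, 0.0]]
`accumulate(grad_refs[0], [1.0, 6.0, 5.0])` → gradients = [1.0, 6.0, 5.0, 0.0, 0.0, 0.0, 0.0, 0.0]; grad_refs = [[1.0, 6.0, 5.0, 0.0, 0.0, 0.0, 0.0, 0.0], [1.0, 6.0, 5.0, 0.0, 0.0, 0.0, 0.0, 0.0], [1.0, 6.0, 5.0, 0.0, 0.0, 0.0, 0.0, 0.0], [1.0, 6.0, 5.0, 0.0, 0.0, 0.0, 0.0, 0.0], [1.0, 6.0, 5.0, 0.0, 0.0, 0.0, 0.0, 0.0]]
`accumulate(grad_refs[1], [3.0, 1.5, 2.5])` → gradients = [4.0, 7.5, 7.5, 0.0, 0.0, 0.0, 0.0, 0.0]; grad_refs = [[4.0, 7.5, 7.5, 0.0, 0.0, 0.0, 0.0, 0.0], [4.0, 7.5, 7.5, 0.0, 0.0, 0.0, 0.0, 0.0], [4.0, 7.5, 7.5, 0.0, 0.0, 0.0, 0.0, 0.0], [4.0, 7.5, 7.5, 0.0, 0.0, 0.0, 0.0, 0.0], [4.0, 7.5, 7.5, 0.0, 0.0, 0.0, 0.0, 0.0]]
`print(gradients)` → prints [4.0, 7.5, 7.5, 0.0, 0.0, 0.0, 0.0, 0.0]
`print(grad_refs[0] is grad_refs[1])` → prints True

Answer:
[4.0, 7.5, 7.5, 0.0, 0.0, 0.0, 0.0, 0.0]
True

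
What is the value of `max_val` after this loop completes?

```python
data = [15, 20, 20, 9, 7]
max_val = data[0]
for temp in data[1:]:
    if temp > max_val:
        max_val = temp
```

Maximum of [15, 20, 20, 9, 7]
`max_val` takes the values: 15 → 20

Answer: 20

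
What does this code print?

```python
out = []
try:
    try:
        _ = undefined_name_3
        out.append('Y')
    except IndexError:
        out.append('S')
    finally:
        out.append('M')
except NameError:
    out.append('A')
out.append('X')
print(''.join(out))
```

Execution trace: 'M' (finally) → 'A' (outer except NameError) → 'X' (after the try/except). Output: MAX

Answer: MAX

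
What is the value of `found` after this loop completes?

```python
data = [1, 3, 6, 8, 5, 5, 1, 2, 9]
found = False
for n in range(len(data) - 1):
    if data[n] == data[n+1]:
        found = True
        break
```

Check consecutive duplicates in [1, 3, 6, 8, 5, 5, 1, 2, 9]
`found` takes the values: False → True

Answer: True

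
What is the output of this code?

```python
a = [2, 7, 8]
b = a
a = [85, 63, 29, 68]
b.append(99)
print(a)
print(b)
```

Key concept: rebinding vs mutation: a is rebound to a new list, b still points at the original.
Step by step:
`a = [2, 7, 8]` → a = [2, 7, 8]
`b = a` → b = [2, 7, 8] (same object as a)
`a = [85, 63, 29, 68]` → a = [85, 63, 29, 68]
`b.append(99)` → b = [2, 7, 8, 99]
`print(a)` → prints [85, 63, 29, 68]
`print(b)` → prints [2, 7, 8, 99]

Answer:
[85, 63, 29, 68]
[2, 7, 8, 99]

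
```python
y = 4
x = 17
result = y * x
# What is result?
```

Trace:
`y = 4` → y = 4
`x = 17` → x = 17
`result = y * x` → result = 68
So result = 68

Answer: 68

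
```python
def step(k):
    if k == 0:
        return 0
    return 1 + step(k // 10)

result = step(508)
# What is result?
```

Count of digits of 508: 3

Answer: 3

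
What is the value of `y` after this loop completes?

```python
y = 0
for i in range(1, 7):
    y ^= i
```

XOR of 1 to 6
`y` takes the values: 0 → 1 → 3 → 0 → 4 → 1 → 7

Answer: 7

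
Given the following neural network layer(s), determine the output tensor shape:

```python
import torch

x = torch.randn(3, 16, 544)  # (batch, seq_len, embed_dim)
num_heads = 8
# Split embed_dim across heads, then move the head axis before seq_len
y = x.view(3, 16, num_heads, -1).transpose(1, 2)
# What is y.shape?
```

Input: (3, 16, 544) -> head_dim = 544 // 8 = 68; after view: (3, 16, 8, 68) -> after transpose(1, 2): (3, 8, 16, 68) -> Output: (3, 8, 16, 68)

Answer: (3, 8, 16, 68)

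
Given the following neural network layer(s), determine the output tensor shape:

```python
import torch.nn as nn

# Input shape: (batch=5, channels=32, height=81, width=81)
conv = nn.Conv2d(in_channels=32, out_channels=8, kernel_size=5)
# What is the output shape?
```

Input: (5, 32, 81, 81) -> Output: (5, 8, 77, 77)

Answer: (5, 8, 77, 77)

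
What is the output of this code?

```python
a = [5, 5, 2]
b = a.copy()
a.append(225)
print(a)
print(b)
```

Key concept: list.copy() creates independent copy.
Step by step:
`a = [5, 5, 2]` → a = [5, 5, 2]
`b = a.copy()` → b = [5, 5, 2]
`a.append(225)` → a = [5, 5, 2, 225]
`print(a)` → prints [5, 5, 2, 225]
`print(b)` → prints [5, 5, 2]

Answer:
[5, 5, 2, 225]
[5, 5, 2]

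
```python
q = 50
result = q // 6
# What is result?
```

Trace:
`q = 50` → q = 50
`result = q // 6` → result = 8
So result = 8

Answer: 8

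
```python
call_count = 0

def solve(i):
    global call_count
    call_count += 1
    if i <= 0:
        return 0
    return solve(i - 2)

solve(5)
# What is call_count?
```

Linear recursion stepping by 2: 4 calls from i=5 down to ≤0.

Answer: 4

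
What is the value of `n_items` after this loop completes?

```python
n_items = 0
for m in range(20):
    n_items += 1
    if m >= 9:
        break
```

Loop breaks when m reaches 9, n_items is 10
`n_items` takes the values: 0 → 1 → 2 → 3 → 4 → 5 → 6 → 7 → 8 → 9 → 10

Answer: 10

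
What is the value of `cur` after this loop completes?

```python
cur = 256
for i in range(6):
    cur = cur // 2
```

Halve 6 times: 256 // 2^6 = 4
`cur` takes the values: 256 → 128 → 64 → 32 → 16 → 8 → 4

Answer: 4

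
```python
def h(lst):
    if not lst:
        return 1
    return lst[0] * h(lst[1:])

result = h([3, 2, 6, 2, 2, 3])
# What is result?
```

Product over [3, 2, 6, 2, 2, 3] = 3 * 2 * 6 * 2 * 2 * 3 = 432

Answer: 432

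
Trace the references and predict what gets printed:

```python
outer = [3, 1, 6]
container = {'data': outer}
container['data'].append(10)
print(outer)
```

Key concept: dict holds reference to list.
Step by step:
`outer = [3, 1, 6]` → outer = [3, 1, 6]
`container = {'data': outer}` → container = {'data': [3, 1, 6]}
`container['data'].append(10)` → outer = [3, 1, 6, 10]; container = {'data': [3, 1, 6, 10]}
`print(outer)` → prints [3, 1, 6, 10]

Answer: [3, 1, 6, 10]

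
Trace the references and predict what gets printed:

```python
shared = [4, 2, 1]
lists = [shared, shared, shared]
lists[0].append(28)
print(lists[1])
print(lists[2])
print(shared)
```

Key concept: list of same reference.
Step by step:
`shared = [4, 2, 1]` → shared = [4, 2, 1]
`lists = [shared, shared, shared]` → lists = [[4, 2, 1], [4, 2, 1], [4, 2, 1]]
`lists[0].append(28)` → shared = [4, 2, 1, 28]; lists = [[4, 2, 1, 28], [4, 2, 1, 28], [4, 2, 1, 28]]
`print(lists[1])` → prints [4, 2, 1, 28]
`print(lists[2])` → prints [4, 2, 1, 28]
`print(shared)` → prints [4, 2, 1, 28]

Answer:
[4, 2, 1, 28]
[4, 2, 1, 28]
[4, 2, 1, 28]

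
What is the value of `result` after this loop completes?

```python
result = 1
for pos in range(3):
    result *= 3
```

3^3 = 27
`result` takes the values: 1 → 3 → 9 → 27

Answer: 27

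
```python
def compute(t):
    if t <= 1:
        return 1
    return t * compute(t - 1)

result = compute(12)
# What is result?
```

compute(12) = 12 * 11 * 10 * 9 * 8 * 7 * 6 * 5 * 4 * 3 * 2 * 1 = 479001600

Answer: 479001600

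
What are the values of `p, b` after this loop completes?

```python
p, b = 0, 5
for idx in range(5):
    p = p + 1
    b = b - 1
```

p goes 0→5, b goes 5→0
`p, b` takes the values: (0, 5) → (1, 5) → (1, 4) → (2, 4) → (2, 3) → (3, 3) → (3, 2) → (4, 2) → (4, 1) → (5, 1) → (5, 0)

Answer: 5, 0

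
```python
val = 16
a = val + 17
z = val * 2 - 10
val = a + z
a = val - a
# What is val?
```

Trace:
`val = 16` → val = 16
`a = val + 17` → a = 33
`z = val * 2 - 10` → z = 22
`val = a + z` → val = 55
`a = val - a` → a = 22
So val = 55

Answer: 55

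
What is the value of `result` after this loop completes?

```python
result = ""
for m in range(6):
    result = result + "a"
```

Repeat 'a' 6 times
`result` takes the values: "" → "a" → "aa" → "aaa" → "aaaa" → "aaaaa" → "aaaaaa"

Answer: "aaaaaa"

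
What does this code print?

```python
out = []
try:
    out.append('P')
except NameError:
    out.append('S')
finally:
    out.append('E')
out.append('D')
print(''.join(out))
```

Execution trace: 'P' (try body, no exception) → 'E' (finally) → 'D' (after the try/except). Output: PED

Answer: PED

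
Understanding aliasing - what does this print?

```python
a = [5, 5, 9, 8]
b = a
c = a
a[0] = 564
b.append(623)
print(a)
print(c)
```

Key concept: multiple aliases.
Step by step:
`a = [5, 5, 9, 8]` → a = [5, 5, 9, 8]
`b = a` → b = [5, 5, 9, 8] (same object as a)
`c = a` → c = [5, 5, 9, 8] (same object as a, b)
`a[0] = 564` → a = [564, 5, 9, 8] (same object as b, c); b = [564, 5, 9, 8] (same object as a, c); c = [564, 5, 9, 8] (same object as a, b)
`b.append(623)` → a = [564, 5, 9, 8, 623] (same object as b, c); b = [564, 5, 9, 8, 623] (same object as a, c); c = [564, 5, 9, 8, 623] (same object as a, b)
`print(a)` → prints [564, 5, 9, 8, 623]
`print(c)` → prints [564, 5, 9, 8, 623]

Answer:
[564, 5, 9, 8, 623]
[564, 5, 9, 8, 623]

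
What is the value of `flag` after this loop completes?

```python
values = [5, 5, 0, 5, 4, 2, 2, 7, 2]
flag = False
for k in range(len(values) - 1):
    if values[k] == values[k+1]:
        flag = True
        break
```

Check consecutive duplicates in [5, 5, 0, 5, 4, 2, 2, 7, 2]
`flag` takes the values: False → True

Answer: True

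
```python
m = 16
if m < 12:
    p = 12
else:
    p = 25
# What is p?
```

Trace:
`m = 16` → m = 16
`if m < 12: ...` → m < 12 is False, take else branch → p = 25
So p = 25

Answer: 25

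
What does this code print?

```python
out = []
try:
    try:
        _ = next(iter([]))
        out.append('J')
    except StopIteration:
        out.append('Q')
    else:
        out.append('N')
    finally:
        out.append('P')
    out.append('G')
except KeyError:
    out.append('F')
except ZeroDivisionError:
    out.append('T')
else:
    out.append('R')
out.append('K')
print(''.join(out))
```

Execution trace: 'Q' (inner except StopIteration) → 'P' (inner finally) → 'G' (try body, no exception) → 'R' (else) → 'K' (after the try/except). Output: QPGRK

Answer: QPGRK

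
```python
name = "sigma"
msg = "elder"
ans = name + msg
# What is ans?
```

Trace:
`name = "sigma"` → name = 'sigma'
`msg = "elder"` → msg = 'elder'
`ans = name + msg` → ans = 'sigmaelder'
So ans = 'sigmaelder'

Answer: 'sigmaelder'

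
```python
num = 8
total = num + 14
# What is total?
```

Trace:
`num = 8` → num = 8
`total = num + 14` → total = 22
So total = 22

Answer: 22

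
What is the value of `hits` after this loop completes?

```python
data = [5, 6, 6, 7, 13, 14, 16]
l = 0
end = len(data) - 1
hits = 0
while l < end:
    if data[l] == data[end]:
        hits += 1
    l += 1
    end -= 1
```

Count matching pairs from ends
`hits` takes the values: 0

Answer: 0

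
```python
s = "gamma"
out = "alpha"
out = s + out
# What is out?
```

Trace:
`s = "gamma"` → s = 'gamma'
`out = "alpha"` → out = 'alpha'
`out = s + out` → out = 'gammaalpha'
So out = 'gammaalpha'

Answer: 'gammaalpha'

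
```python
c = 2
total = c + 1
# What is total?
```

Trace:
`c = 2` → c = 2
`total = c + 1` → total = 3
So total = 3

Answer: 3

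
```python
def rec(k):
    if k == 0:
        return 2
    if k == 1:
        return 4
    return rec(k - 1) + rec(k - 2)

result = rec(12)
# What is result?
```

Build up from base cases: rec(0)=2, rec(1)=4, rec(2)=6, rec(3)=10, rec(4)=16, rec(5)=26, rec(6)=42, ..., rec(12)=754

Answer: 754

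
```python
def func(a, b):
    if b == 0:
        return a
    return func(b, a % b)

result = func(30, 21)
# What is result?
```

func(30, 21) -> func(21, 9) -> func(9, 3) -> func(3, 0) -> 3

Answer: 3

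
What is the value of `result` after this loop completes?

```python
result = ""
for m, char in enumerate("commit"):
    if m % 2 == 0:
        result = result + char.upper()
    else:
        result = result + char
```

Uppercase even positions in 'commit'
`result` takes the values: "" → "C" → "Co" → "CoM" → "CoMm" → "CoMmI" → "CoMmIt"

Answer: "CoMmIt"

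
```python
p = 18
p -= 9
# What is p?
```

Trace:
`p = 18` → p = 18
`p -= 9` → p = 9
So p = 9

Answer: 9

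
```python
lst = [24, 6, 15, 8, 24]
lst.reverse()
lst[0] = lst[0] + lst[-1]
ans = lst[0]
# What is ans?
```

Trace:
`lst = [24, 6, 15, 8, 24]` → lst = [24, 6, 15, 8, 24]
`lst.reverse()` → lst = [24, 8, 15, 6, 24]
`lst[0] = lst[0] + lst[-1]` → lst = [48, 8, 15, 6, 24]
`ans = lst[0]` → ans = 48
So ans = 48

Answer: 48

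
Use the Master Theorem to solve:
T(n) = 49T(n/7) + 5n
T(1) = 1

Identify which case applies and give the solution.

a=49, b=7, f(n)=5n. log_7(49) = 2. Since c=1 < 2, Case 1 applies: T(n) = Θ(n^log_b(a)) = O(n^2).

Answer: O(n^2) - Case 1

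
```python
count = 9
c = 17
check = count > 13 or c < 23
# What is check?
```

Trace:
`count = 9` → count = 9
`c = 17` → c = 17
`check = count > 13 or c < 23` → check = True
So check = True

Answer: True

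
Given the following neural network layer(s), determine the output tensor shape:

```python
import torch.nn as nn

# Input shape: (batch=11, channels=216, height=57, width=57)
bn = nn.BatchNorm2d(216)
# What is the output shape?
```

Input: (11, 216, 57, 57) -> Output: (11, 216, 57, 57)

Answer: (11, 216, 57, 57)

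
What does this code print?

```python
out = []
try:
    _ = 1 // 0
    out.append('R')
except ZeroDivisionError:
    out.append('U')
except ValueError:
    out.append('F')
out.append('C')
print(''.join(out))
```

Execution trace: 'U' (except ZeroDivisionError) → 'C' (after the try/except). Output: UC

Answer: UC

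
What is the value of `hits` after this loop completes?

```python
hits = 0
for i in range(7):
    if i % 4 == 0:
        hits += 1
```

Count numbers divisible by 4 in range(7)
`hits` takes the values: 0 → 1 → 2

Answer: 2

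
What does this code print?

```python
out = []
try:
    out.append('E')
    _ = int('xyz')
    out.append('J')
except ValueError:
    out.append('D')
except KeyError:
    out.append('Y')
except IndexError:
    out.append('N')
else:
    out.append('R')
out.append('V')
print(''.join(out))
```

Execution trace: 'E' (try body) → 'D' (except ValueError) → 'V' (after the try/except). Output: EDV

Answer: EDV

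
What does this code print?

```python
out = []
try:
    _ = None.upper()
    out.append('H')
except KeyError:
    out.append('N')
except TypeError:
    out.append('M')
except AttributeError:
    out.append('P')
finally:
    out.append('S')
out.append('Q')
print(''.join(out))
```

Execution trace: 'P' (except AttributeError) → 'S' (finally) → 'Q' (after the try/except). Output: PSQ

Answer: PSQ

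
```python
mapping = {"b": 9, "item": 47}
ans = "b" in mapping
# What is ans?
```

Trace:
`mapping = {"b": 9, "item": 47}` → mapping = {'b': 9, 'item': 47}
`ans = "b" in mapping` → ans = True
So ans = True

Answer: True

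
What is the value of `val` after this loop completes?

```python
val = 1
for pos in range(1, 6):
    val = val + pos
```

Start at 1, add 1 through 5
`val` takes the values: 1 → 2 → 4 → 7 → 11 → 16

Answer: 16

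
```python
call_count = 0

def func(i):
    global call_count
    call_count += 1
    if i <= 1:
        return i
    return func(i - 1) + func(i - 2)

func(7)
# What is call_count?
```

Calls(i) = 1 + Calls(i-1) + Calls(i-2); Calls(0)=Calls(1)=1. For i=7 this gives 41.

Answer: 41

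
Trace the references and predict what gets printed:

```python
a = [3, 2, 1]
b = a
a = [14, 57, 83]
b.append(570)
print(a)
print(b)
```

Key concept: rebinding vs mutation: a is rebound to a new list, b still points at the original.
Step by step:
`a = [3, 2, 1]` → a = [3, 2, 1]
`b = a` → b = [3, 2, 1] (same object as a)
`a = [14, 57, 83]` → a = [14, 57, 83]
`b.append(570)` → b = [3, 2, 1, 570]
`print(a)` → prints [14, 57, 83]
`print(b)` → prints [3, 2, 1, 570]

Answer:
[14, 57, 83]
[3, 2, 1, 570]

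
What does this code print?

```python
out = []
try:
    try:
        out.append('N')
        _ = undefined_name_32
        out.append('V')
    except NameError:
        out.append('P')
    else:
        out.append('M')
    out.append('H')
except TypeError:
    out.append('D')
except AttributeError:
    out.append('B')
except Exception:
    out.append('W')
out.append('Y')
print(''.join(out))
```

Execution trace: 'N' (inner try body) → 'P' (inner except NameError) → 'H' (try body, no exception) → 'Y' (after the try/except). Output: NPHY

Answer: NPHY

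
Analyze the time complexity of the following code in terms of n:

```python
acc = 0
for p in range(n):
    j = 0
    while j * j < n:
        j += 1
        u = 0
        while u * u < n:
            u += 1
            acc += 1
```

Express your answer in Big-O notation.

Each loop level contributes: n × √n × √n. Multiplying the contributions gives O(n^2).

Answer: O(n^2)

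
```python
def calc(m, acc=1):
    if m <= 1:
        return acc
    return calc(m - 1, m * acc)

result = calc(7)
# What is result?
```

Accumulator trace (n, acc): (7, 1) -> (6, 7) -> (5, 42) -> (4, 210) -> (3, 840) -> (2, 2520) -> (1, 5040) -> return 5040

Answer: 5040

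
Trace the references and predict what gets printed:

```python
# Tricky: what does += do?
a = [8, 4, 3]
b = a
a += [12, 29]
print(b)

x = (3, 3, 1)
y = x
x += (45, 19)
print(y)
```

Key concept: += behavior differs for mutable vs immutable.
Step by step:
`a = [8, 4, 3]` → a = [8, 4, 3]
`b = a` → b = [8, 4, 3] (same object as a)
`a += [12, 29]` → a = [8, 4, 3, 12, 29] (same object as b); b = [8, 4, 3, 12, 29] (same object as a)
`print(b)` → prints [8, 4, 3, 12, 29]
`x = (3, 3, 1)` → x = (3, 3, 1)
`y = x` → y = (3, 3, 1)
`x += (45, 19)` → x = (3, 3, 1, 45, 19)
`print(y)` → prints (3, 3, 1)

Answer:
[8, 4, 3, 12, 29]
(3, 3, 1)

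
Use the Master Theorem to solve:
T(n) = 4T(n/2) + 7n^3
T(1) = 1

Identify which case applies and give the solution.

a=4, b=2, f(n)=7n^3. log_2(4) = 2. Since c=3 > 2 and the regularity condition holds (4(n/2)^3 = (4/2^3)n^3 with 4/2^3 < 1), Case 3 applies: T(n) = Θ(f(n)) = O(n^3).

Answer: O(n^3) - Case 3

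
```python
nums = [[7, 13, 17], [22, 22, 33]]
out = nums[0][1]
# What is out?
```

Trace:
`nums = [[7, 13, 17], [22, 22, 33]]` → nums = [[7, 13, 17], [22, 22, 33]]
`out = nums[0][1]` → out = 13
So out = 13

Answer: 13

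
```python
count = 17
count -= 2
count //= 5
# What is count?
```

Trace:
`count = 17` → count = 17
`count -= 2` → count = 15
`count //= 5` → count = 3
So count = 3

Answer: 3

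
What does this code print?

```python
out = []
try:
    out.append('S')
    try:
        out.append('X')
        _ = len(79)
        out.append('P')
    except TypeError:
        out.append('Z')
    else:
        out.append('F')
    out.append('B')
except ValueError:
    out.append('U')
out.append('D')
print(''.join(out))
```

Execution trace: 'S' (try body) → 'X' (inner try body) → 'Z' (inner except TypeError) → 'B' (try body, no exception) → 'D' (after the try/except). Output: SXZBD

Answer: SXZBD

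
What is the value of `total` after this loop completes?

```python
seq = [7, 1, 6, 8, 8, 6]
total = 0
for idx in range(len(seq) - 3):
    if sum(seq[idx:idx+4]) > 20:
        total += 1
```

Count windows with sum > 20
`total` takes the values: 0 → 1 → 2 → 3

Answer: 3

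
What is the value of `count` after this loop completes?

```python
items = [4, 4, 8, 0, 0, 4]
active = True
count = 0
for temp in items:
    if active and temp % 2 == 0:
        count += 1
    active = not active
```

Count even values at even positions
`count` takes the values: 0 → 1 → 2 → 3

Answer: 3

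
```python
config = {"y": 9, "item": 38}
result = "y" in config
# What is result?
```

Trace:
`config = {"y": 9, "item": 38}` → config = {'y': 9, 'item': 38}
`result = "y" in config` → result = True
So result = True

Answer: True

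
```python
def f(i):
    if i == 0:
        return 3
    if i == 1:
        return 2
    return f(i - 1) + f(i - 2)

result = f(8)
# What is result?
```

Build up from base cases: f(0)=3, f(1)=2, f(2)=5, f(3)=7, f(4)=12, f(5)=19, f(6)=31, ..., f(8)=81

Answer: 81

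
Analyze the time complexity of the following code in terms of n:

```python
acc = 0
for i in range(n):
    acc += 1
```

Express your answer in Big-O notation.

Each loop level contributes: n. Multiplying the contributions gives O(n).

Answer: O(n)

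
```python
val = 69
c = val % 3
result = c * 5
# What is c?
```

Trace:
`val = 69` → val = 69
`c = val % 3` → c = 0
`result = c * 5` → result = 0
So c = 0

Answer: 0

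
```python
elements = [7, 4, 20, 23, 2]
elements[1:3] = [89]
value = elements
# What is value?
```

Trace:
`elements = [7, 4, 20, 23, 2]` → elements = [7, 4, 20, 23, 2]
`elements[1:3] = [89]` → elements = [7, 89, 23, 2]
`value = elements` → value = [7, 89, 23, 2]
So value = [7, 89, 23, 2]

Answer: [7, 89, 23, 2]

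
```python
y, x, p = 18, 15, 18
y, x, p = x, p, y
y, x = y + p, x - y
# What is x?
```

Trace:
`y, x, p = 18, 15, 18` → y = 18; x = 15; p = 18
`y, x, p = x, p, y` → y = 15; x = 18; p = 18
`y, x = y + p, x - y` → y = 33; x = 3
So x = 3

Answer: 3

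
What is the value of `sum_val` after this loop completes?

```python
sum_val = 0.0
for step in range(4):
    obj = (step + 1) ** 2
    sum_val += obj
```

Sum of squared losses 1² + 2² + ... + 4²
`sum_val` takes the values: 0.0 → 1.0 → 5.0 → 14.0 → 30.0

Answer: 30.0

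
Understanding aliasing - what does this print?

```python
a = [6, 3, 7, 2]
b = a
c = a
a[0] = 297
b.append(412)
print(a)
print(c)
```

Key concept: multiple aliases.
Step by step:
`a = [6, 3, 7, 2]` → a = [6, 3, 7, 2]
`b = a` → b = [6, 3, 7, 2] (same object as a)
`c = a` → c = [6, 3, 7, 2] (same object as a, b)
`a[0] = 297` → a = [297, 3, 7, 2] (same object as b, c); b = [297, 3, 7, 2] (same object as a, c); c = [297, 3, 7, 2] (same object as a, b)
`b.append(412)` → a = [297, 3, 7, 2, 412] (same object as b, c); b = [297, 3, 7, 2, 412] (same object as a, c); c = [297, 3, 7, 2, 412] (same object as a, b)
`print(a)` → prints [297, 3, 7, 2, 412]
`print(c)` → prints [297, 3, 7, 2, 412]

Answer:
[297, 3, 7, 2, 412]
[297, 3, 7, 2, 412]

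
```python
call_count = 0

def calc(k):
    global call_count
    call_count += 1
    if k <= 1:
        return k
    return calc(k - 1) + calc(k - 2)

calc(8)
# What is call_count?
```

Calls(k) = 1 + Calls(k-1) + Calls(k-2); Calls(0)=Calls(1)=1. For k=8 this gives 67.

Answer: 67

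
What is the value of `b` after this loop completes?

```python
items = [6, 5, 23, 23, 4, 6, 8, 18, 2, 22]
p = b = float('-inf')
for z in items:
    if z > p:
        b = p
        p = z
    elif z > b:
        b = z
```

Second largest (with repeats) in [6, 5, 23, 23, 4, 6, 8, 18, 2, 22]
`b` takes the values: -inf → 5 → 6 → 23

Answer: 23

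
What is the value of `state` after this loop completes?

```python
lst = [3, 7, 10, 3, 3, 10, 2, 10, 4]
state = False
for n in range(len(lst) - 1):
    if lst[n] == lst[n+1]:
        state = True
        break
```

Check consecutive duplicates in [3, 7, 10, 3, 3, 10, 2, 10, 4]
`state` takes the values: False → True

Answer: True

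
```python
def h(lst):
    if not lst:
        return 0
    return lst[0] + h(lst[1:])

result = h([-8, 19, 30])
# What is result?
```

(-8) + 19 + 30 + 0 = 41

Answer: 41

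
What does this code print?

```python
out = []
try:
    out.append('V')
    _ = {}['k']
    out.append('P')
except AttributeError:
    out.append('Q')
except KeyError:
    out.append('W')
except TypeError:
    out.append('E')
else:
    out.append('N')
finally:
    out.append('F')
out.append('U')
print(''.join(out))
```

Execution trace: 'V' (try body) → 'W' (except KeyError) → 'F' (finally) → 'U' (after the try/except). Output: VWFU

Answer: VWFU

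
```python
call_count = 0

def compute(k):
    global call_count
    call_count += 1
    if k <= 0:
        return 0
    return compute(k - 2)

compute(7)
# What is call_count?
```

Linear recursion stepping by 2: 5 calls from k=7 down to ≤0.

Answer: 5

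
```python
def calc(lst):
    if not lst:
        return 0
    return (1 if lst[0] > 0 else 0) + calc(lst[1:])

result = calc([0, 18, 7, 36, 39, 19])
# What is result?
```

Count of positive elements in [0, 18, 7, 36, 39, 19] = 5

Answer: 5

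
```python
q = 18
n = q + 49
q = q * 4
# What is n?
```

Trace:
`q = 18` → q = 18
`n = q + 49` → n = 67
`q = q * 4` → q = 72
So n = 67

Answer: 67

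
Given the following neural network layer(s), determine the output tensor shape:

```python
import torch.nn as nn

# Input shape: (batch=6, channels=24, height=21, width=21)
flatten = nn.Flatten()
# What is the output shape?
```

Input: (6, 24, 21, 21) -> Output: (6, 10584)

Answer: (6, 10584)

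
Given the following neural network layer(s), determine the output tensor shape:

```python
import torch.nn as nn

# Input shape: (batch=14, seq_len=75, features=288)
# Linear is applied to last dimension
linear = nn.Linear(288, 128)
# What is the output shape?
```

Input: (14, 75, 288) -> Output: (14, 75, 128)

Answer: (14, 75, 128)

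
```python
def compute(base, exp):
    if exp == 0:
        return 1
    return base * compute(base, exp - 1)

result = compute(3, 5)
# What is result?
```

compute(3, 5) = 3 * 3 * 3 * 3 * 3 = 243

Answer: 243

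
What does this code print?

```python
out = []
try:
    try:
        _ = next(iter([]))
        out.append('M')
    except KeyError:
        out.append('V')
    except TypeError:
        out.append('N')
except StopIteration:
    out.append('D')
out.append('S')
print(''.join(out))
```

Execution trace: 'D' (outer except StopIteration) → 'S' (after the try/except). Output: DS

Answer: DS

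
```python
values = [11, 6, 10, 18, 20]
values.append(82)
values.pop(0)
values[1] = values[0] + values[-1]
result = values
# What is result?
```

Trace:
`values = [11, 6, 10, 18, 20]` → values = [11, 6, 10, 18, 20]
`values.append(82)` → values = [11, 6, 10, 18, 20, 82]
`values.pop(0)` → values = [6, 10, 18, 20, 82]
`values[1] = values[0] + values[-1]` → values = [6, 88, 18, 20, 82]
`result = values` → result = [6, 88, 18, 20, 82]
So result = [6, 88, 18, 20, 82]

Answer: [6, 88, 18, 20, 82]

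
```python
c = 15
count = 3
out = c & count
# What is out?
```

Trace:
`c = 15` → c = 15
`count = 3` → count = 3
`out = c & count` → out = 3
So out = 3

Answer: 3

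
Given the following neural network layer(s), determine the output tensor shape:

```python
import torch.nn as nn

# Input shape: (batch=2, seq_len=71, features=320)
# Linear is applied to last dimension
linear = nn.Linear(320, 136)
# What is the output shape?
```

Input: (2, 71, 320) -> Output: (2, 71, 136)

Answer: (2, 71, 136)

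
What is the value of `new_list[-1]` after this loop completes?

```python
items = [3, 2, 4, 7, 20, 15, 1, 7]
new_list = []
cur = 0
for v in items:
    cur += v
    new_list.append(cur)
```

Cumulative sum ends at 59
`new_list` takes the values: [] → [3] → [3, 5] → [3, 5, 9] → [3, 5, 9, 16] → [3, 5, 9, 16, 36] → [3, 5, 9, 16, 36, 51] → [3, 5, 9, 16, 36, 51, 52] → [3, 5, 9, 16, 36, 51, 52, 59]
So `new_list[-1]` = 59

Answer: 59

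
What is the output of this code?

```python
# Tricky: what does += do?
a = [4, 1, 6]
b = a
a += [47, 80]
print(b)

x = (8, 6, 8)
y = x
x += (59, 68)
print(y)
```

Key concept: += behavior differs for mutable vs immutable.
Step by step:
`a = [4, 1, 6]` → a = [4, 1, 6]
`b = a` → b = [4, 1, 6] (same object as a)
`a += [47, 80]` → a = [4, 1, 6, 47, 80] (same object as b); b = [4, 1, 6, 47, 80] (same object as a)
`print(b)` → prints [4, 1, 6, 47, 80]
`x = (8, 6, 8)` → x = (8, 6, 8)
`y = x` → y = (8, 6, 8)
`x += (59, 68)` → x = (8, 6, 8, 59, 68)
`print(y)` → prints (8, 6, 8)

Answer:
[4, 1, 6, 47, 80]
(8, 6, 8)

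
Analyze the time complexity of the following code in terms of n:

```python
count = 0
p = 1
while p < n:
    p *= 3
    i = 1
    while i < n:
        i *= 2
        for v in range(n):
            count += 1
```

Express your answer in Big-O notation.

Each loop level contributes: log n × log n × n. Multiplying the contributions gives O(n log² n).

Answer: O(n log² n)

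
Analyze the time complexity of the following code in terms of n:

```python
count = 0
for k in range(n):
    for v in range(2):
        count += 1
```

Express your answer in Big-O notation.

Each loop level contributes: n × 1. Multiplying the contributions gives O(n).

Answer: O(n)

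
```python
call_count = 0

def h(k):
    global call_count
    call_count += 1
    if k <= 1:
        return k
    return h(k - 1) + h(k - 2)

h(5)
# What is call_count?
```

Calls(k) = 1 + Calls(k-1) + Calls(k-2); Calls(0)=Calls(1)=1. For k=5 this gives 15.

Answer: 15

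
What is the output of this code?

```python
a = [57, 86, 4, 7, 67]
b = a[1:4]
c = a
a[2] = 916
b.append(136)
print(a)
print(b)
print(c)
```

Key concept: slice vs alias.
Step by step:
`a = [57, 86, 4, 7, 67]` → a = [57, 86, 4, 7, 67]
`b = a[1:4]` → b = [86, 4, 7]
`c = a` → c = [57, 86, 4, 7, 67] (same object as a)
`a[2] = 916` → a = [57, 86, 916, 7, 67] (same object as c); c = [57, 86, 916, 7, 67] (same object as a)
`b.append(136)` → b = [86, 4, 7, 136]
`print(a)` → prints [57, 86, 916, 7, 67]
`print(b)` → prints [86, 4, 7, 136]
`print(c)` → prints [57, 86, 916, 7, 67]

Answer:
[57, 86, 916, 7, 67]
[86, 4, 7, 136]
[57, 86, 916, 7, 67]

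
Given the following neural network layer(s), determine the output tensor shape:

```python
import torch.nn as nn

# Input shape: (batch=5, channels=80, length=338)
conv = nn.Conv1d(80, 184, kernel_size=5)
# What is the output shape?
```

Input: (5, 80, 338) -> Output: (5, 184, 334)

Answer: (5, 184, 334)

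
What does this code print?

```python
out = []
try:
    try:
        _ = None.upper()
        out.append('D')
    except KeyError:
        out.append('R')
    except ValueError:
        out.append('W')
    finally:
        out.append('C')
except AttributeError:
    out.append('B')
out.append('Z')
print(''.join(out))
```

Execution trace: 'C' (finally) → 'B' (outer except AttributeError) → 'Z' (after the try/except). Output: CBZ

Answer: CBZ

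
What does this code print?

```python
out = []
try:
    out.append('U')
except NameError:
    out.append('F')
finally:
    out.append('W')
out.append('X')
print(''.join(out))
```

Execution trace: 'U' (try body, no exception) → 'W' (finally) → 'X' (after the try/except). Output: UWX

Answer: UWX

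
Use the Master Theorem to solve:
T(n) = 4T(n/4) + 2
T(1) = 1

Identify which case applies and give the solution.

a=4, b=4, f(n)=2. log_4(4) = 1. Since c=0 < 1, Case 1 applies: T(n) = Θ(n^log_b(a)) = O(n).

Answer: O(n) - Case 1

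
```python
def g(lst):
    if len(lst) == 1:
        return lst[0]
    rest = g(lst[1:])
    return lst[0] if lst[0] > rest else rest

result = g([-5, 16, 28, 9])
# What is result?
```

Recursive max over [-5, 16, 28, 9] = 28

Answer: 28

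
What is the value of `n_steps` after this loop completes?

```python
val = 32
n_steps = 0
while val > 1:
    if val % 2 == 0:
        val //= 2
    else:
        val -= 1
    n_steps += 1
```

Steps to reduce 32 to 1
`n_steps` takes the values: 0 → 1 → 2 → 3 → 4 → 5

Answer: 5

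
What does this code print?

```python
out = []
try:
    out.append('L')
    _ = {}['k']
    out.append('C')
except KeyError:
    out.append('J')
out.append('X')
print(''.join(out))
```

Execution trace: 'L' (try body) → 'J' (except KeyError) → 'X' (after the try/except). Output: LJX

Answer: LJX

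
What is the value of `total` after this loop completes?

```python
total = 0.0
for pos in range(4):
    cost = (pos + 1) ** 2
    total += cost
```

Sum of squared losses 1² + 2² + ... + 4²
`total` takes the values: 0.0 → 1.0 → 5.0 → 14.0 → 30.0

Answer: 30.0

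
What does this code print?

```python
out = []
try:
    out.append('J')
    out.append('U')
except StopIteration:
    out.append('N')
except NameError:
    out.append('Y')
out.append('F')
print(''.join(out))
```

Execution trace: 'J' (try body) → 'U' (try body, no exception) → 'F' (after the try/except). Output: JUF

Answer: JUF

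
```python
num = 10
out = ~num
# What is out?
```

Trace:
`num = 10` → num = 10
`out = ~num` → out = -11
So out = -11

Answer: -11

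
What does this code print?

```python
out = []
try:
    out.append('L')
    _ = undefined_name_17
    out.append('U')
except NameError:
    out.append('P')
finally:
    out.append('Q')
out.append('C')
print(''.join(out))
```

Execution trace: 'L' (try body) → 'P' (except NameError) → 'Q' (finally) → 'C' (after the try/except). Output: LPQC

Answer: LPQC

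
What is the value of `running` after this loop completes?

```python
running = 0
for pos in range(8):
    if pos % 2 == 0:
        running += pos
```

Sum of even numbers 0 to 7
`running` takes the values: 0 → 2 → 6 → 12

Answer: 12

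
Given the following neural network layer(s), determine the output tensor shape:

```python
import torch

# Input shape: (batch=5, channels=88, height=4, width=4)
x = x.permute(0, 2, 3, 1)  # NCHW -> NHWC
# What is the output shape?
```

Input: (5, 88, 4, 4) -> Output: (5, 4, 4, 88)

Answer: (5, 4, 4, 88)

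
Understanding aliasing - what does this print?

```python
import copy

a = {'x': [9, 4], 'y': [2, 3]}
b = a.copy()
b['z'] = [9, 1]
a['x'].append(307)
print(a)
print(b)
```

Key concept: shallow copy of dict with mutable values.
Step by step:
`a = {'x': [9, 4], 'y': [2, 3]}` → a = {'x': [9, 4], 'y': [2, 3]}
`b = a.copy()` → b = {'x': [9, 4], 'y': [2, 3]}
`b['z'] = [9, 1]` → b = {'x': [9, 4], 'y': [2, 3], 'z': [9, 1]}
`a['x'].append(307)` → a = {'x': [9, 4, 307], 'y': [2, 3]}; b = {'x': [9, 4, 307], 'y': [2, 3], 'z': [9, 1]}
`print(a)` → prints {'x': [9, 4, 307], 'y': [2, 3]}
`print(b)` → prints {'x': [9, 4, 307], 'y': [2, 3], 'z': [9, 1]}

Answer:
{'x': [9, 4, 307], 'y': [2, 3]}
{'x': [9, 4, 307], 'y': [2, 3], 'z': [9, 1]}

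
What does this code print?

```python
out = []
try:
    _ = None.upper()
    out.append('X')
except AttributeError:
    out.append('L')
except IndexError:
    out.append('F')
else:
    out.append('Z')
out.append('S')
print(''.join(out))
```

Execution trace: 'L' (except AttributeError) → 'S' (after the try/except). Output: LS

Answer: LS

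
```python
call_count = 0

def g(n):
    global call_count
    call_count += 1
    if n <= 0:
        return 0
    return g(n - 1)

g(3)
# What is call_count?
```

Linear recursion stepping by 1: 4 calls from n=3 down to ≤0.

Answer: 4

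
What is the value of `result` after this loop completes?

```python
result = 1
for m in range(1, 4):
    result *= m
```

3! = 6
`result` takes the values: 1 → 2 → 6

Answer: 6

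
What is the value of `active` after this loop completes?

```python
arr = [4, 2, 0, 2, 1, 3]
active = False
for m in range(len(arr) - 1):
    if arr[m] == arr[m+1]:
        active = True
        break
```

Check consecutive duplicates in [4, 2, 0, 2, 1, 3]
`active` takes the values: False

Answer: False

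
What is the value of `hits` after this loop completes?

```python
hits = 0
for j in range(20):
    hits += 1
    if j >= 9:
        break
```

Loop breaks when j reaches 9, hits is 10
`hits` takes the values: 0 → 1 → 2 → 3 → 4 → 5 → 6 → 7 → 8 → 9 → 10

Answer: 10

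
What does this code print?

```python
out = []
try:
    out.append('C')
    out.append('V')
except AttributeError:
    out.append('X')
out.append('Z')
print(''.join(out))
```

Execution trace: 'C' (try body) → 'V' (try body, no exception) → 'Z' (after the try/except). Output: CVZ

Answer: CVZ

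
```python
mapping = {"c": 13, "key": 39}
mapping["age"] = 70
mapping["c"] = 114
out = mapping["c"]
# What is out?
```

Trace:
`mapping = {"c": 13, "key": 39}` → mapping = {'c': 13, 'key': 39}
`mapping["age"] = 70` → mapping = {'c': 13, 'key': 39, 'age': 70}
`mapping["c"] = 114` → mapping = {'c': 114, 'key': 39, 'age': 70}
`out = mapping["c"]` → out = 114
So out = 114

Answer: 114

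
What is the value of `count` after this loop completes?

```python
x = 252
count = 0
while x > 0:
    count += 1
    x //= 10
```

Count digits by repeated division by 10
`count` takes the values: 0 → 1 → 2 → 3

Answer: 3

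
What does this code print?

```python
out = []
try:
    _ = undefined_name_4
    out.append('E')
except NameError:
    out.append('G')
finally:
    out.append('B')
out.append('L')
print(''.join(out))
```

Execution trace: 'G' (except NameError) → 'B' (finally) → 'L' (after the try/except). Output: GBL

Answer: GBL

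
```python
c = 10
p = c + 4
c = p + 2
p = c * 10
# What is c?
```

Trace:
`c = 10` → c = 10
`p = c + 4` → p = 14
`c = p + 2` → c = 16
`p = c * 10` → p = 160
So c = 16

Answer: 16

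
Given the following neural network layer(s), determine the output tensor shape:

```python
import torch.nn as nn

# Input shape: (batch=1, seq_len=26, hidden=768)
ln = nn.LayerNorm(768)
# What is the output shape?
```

Input: (1, 26, 768) -> Output: (1, 26, 768)

Answer: (1, 26, 768)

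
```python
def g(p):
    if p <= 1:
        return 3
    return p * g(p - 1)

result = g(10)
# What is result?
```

g(10) = 10 * 9 * 8 * 7 * 6 * 5 * 4 * 3 * 2 * 3 = 10886400

Answer: 10886400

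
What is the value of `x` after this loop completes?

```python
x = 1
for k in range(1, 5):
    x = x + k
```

Start at 1, add 1 through 4
`x` takes the values: 1 → 2 → 4 → 7 → 11

Answer: 11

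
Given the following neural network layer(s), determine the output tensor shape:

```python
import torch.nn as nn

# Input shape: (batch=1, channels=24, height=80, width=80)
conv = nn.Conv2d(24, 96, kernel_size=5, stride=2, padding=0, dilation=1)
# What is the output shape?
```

Input: (1, 24, 80, 80) -> Output: (1, 96, 38, 38)

Answer: (1, 96, 38, 38)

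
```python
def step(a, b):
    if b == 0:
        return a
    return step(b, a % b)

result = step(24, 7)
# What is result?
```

step(24, 7) -> step(7, 3) -> step(3, 1) -> step(1, 0) -> 1

Answer: 1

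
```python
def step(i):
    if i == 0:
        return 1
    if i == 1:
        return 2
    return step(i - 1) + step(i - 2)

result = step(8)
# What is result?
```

Build up from base cases: step(0)=1, step(1)=2, step(2)=3, step(3)=5, step(4)=8, step(5)=13, step(6)=21, ..., step(8)=55

Answer: 55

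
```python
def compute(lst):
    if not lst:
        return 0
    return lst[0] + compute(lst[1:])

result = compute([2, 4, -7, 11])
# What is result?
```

2 + 4 + (-7) + 11 + 0 = 10

Answer: 10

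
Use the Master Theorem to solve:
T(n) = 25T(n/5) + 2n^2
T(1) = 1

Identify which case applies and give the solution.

a=25, b=5, f(n)=2n^2. log_5(25) = 2. Since c=2 = 2, Case 2 applies: T(n) = Θ(n^log_b(a) · log n) = O(n^2 log n).

Answer: O(n^2 log n) - Case 2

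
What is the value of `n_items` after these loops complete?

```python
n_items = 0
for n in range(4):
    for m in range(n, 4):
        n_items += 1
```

Upper triangle: 4 + 3 + ... + 1
`n_items` takes the values: 0 → 1 → 2 → 3 → 4 → 5 → 6 → 7 → 8 → 9 → 10

Answer: 10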